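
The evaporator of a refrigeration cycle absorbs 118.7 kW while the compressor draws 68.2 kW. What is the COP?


COP = Q_evap / W
COP = 118.7 / 68.2
COP = 1.74

1.74


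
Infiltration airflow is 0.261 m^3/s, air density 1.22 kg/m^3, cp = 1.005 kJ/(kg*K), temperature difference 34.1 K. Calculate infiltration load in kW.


Q = V_dot * rho * cp * dT
Q = 0.261 * 1.22 * 1.005 * 34.1
Q = 10.912 kW

10.912


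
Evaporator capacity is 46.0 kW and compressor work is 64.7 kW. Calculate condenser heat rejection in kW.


Q_cond = Q_evap + W
Q_cond = 46.0 + 64.7
Q_cond = 110.7 kW

110.7


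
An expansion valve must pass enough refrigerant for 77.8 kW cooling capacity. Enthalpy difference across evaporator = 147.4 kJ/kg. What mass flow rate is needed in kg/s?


m_dot = Q / dh
m_dot = 77.8 / 147.4
m_dot = 0.5278 kg/s

0.5278


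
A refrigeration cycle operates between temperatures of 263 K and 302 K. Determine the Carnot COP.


dT = 302 - 263 = 39 K
COP_carnot = T_cold / dT = 263 / 39
COP_carnot = 6.744

6.744


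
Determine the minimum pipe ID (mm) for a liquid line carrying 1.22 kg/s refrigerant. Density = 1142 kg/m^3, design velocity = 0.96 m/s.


A = m_dot / (rho * v) = 1.22 / (1142 * 0.96) = 0.001112813777 m^2
d = sqrt(4*A/pi) * 1000
d = 37.6 mm

37.6


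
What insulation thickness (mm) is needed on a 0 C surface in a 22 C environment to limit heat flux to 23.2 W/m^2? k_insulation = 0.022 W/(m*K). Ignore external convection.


dT = 22 - (0) = 22 K
thickness = k * dT / q_max * 1000
thickness = 0.022 * 22 / 23.2 * 1000
thickness = 20.9 mm

20.9


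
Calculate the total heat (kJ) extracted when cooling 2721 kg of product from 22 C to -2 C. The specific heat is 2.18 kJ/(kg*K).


dT = 22 - (-2) = 24 K
Q = m * cp * dT = 2721 * 2.18 * 24
Q = 142363 kJ

142363


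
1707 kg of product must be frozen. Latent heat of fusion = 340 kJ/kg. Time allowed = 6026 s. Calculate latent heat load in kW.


Q_lat = m * h_fg / t
Q_lat = 1707 * 340 / 6026
Q_lat = 96.31 kW

96.31


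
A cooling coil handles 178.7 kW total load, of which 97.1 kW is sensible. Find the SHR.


SHR = Q_sensible / Q_total
SHR = 97.1 / 178.7
SHR = 0.543

0.543


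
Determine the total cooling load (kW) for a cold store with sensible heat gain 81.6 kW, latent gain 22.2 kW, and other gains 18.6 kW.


Q_total = Q_s + Q_l + Q_misc
Q_total = 81.6 + 22.2 + 18.6
Q_total = 122.4 kW

122.4


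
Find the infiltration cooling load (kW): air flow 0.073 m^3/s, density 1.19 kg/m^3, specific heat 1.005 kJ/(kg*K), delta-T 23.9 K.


Q = V_dot * rho * cp * dT
Q = 0.073 * 1.19 * 1.005 * 23.9
Q = 2.087 kW

2.087


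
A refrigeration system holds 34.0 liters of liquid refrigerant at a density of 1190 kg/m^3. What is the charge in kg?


Charge = V * rho / 1000
Charge = 34.0 * 1190 / 1000
Charge = 40.46 kg

40.46


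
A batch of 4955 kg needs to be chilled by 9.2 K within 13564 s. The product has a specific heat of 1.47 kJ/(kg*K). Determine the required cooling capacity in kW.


Q = m * cp * dT / t
Q = 4955 * 1.47 * 9.2 / 13564
Q = 4.94 kW

4.94


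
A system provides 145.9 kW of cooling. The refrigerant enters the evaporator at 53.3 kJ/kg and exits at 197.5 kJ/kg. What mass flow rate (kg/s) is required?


dh = 197.5 - 53.3 = 144.2 kJ/kg
m_dot = Q / dh = 145.9 / 144.2 = 1.0118 kg/s

1.0118


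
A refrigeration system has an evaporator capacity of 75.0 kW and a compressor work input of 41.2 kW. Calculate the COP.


COP = Q_evap / W
COP = 75.0 / 41.2
COP = 1.82

1.82


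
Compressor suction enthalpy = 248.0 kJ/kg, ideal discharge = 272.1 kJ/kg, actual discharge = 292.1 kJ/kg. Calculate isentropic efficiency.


dh_ideal = 272.1 - 248.0 = 24.1 kJ/kg
dh_actual = 292.1 - 248.0 = 44.1 kJ/kg
eta_s = dh_ideal / dh_actual = 24.1 / 44.1
eta_s = 0.5465

0.5465


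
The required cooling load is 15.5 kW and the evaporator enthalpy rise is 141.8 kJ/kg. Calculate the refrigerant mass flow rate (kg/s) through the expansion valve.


m_dot = Q / dh
m_dot = 15.5 / 141.8
m_dot = 0.1093 kg/s

0.1093


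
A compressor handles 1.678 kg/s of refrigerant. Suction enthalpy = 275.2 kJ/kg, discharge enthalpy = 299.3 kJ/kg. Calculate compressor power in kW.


dh = 299.3 - 275.2 = 24.1 kJ/kg
W = m_dot * dh = 1.678 * 24.1 = 40.44 kW

40.44


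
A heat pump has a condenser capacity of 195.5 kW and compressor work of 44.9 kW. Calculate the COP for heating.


COP_hp = Q_cond / W
COP_hp = 195.5 / 44.9
COP_hp = 4.354

4.354


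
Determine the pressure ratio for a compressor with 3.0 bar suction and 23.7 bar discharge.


PR = P_high / P_low
PR = 23.7 / 3.0
PR = 7.9

7.9


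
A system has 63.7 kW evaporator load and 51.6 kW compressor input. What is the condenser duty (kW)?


Q_cond = Q_evap + W
Q_cond = 63.7 + 51.6
Q_cond = 115.3 kW

115.3


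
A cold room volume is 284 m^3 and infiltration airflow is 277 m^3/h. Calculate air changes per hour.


ACH = flow / volume
ACH = 277 / 284
ACH = 0.975

0.975


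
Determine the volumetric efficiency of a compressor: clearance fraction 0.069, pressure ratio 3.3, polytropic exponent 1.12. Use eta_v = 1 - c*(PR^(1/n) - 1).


PR^(1/n) = 3.3^(1/1.12) = 2.90374767
eta_v = 1 - 0.069 * (2.90374767 - 1)
eta_v = 0.8686

0.8686


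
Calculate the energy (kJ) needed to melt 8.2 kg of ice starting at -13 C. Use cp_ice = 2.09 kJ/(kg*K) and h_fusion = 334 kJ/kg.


Sensible heat = cp * dT = 2.09 * 13 = 27.17 kJ/kg
Total per kg = 27.17 + 334 = 361.17 kJ/kg
Q = m * total = 8.2 * 361.17
Q = 2961.6 kJ

2961.6


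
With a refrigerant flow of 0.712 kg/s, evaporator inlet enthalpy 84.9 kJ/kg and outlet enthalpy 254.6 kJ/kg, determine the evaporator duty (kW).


dh = 254.6 - 84.9 = 169.7 kJ/kg
Q_evap = m_dot * dh = 0.712 * 169.7
Q_evap = 120.83 kW

120.83


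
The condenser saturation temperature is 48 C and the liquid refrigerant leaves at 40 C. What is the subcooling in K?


Subcooling = T_cond - T_liquid
Subcooling = 48 - 40
Subcooling = 8 K

8


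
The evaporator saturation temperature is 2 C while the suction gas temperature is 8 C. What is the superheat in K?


Superheat = T_suction - T_evap
Superheat = 8 - (2)
Superheat = 6 K

6


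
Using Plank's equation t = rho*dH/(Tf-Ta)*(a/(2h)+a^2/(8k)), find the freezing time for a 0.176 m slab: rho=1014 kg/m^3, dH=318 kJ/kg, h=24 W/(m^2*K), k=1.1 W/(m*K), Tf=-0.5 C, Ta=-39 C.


dT = -0.5 - (-39) = 38.5 K
term1 = a/(2h) = 0.176/(2*24) = 0.003666666667
term2 = a^2/(8k) = 0.176^2/(8*1.1) = 0.00352
t = rho*dH*1000/dT * (term1 + term2)
t = 1014*318*1000/38.5 * (0.003666666667 + 0.00352)
t = 60191 s

60191


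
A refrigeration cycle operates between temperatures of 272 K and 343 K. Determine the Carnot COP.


dT = 343 - 272 = 71 K
COP_carnot = T_cold / dT = 272 / 71
COP_carnot = 3.831

3.831


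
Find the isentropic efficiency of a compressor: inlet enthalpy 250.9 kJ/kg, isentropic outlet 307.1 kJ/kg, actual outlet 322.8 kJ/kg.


dh_ideal = 307.1 - 250.9 = 56.2 kJ/kg
dh_actual = 322.8 - 250.9 = 71.9 kJ/kg
eta_s = dh_ideal / dh_actual = 56.2 / 71.9
eta_s = 0.7816

0.7816


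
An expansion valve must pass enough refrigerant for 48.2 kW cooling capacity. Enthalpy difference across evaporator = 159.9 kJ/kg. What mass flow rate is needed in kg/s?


m_dot = Q / dh
m_dot = 48.2 / 159.9
m_dot = 0.3014 kg/s

0.3014


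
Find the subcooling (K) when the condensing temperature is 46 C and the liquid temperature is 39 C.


Subcooling = T_cond - T_liquid
Subcooling = 46 - 39
Subcooling = 7 K

7


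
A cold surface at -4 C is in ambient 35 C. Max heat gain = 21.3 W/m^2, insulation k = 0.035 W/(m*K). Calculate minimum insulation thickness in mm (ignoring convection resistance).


dT = 35 - (-4) = 39 K
thickness = k * dT / q_max * 1000
thickness = 0.035 * 39 / 21.3 * 1000
thickness = 64.1 mm

64.1


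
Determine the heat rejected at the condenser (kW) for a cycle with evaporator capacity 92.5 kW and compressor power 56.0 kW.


Q_cond = Q_evap + W
Q_cond = 92.5 + 56.0
Q_cond = 148.5 kW

148.5


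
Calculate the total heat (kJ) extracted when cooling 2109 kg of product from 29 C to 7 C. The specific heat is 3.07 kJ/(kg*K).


dT = 29 - (7) = 22 K
Q = m * cp * dT = 2109 * 3.07 * 22
Q = 142442 kJ

142442


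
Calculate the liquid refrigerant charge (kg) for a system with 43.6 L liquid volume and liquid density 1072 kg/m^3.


Charge = V * rho / 1000
Charge = 43.6 * 1072 / 1000
Charge = 46.74 kg

46.74


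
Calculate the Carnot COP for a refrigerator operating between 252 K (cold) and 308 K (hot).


dT = 308 - 252 = 56 K
COP_carnot = T_cold / dT = 252 / 56
COP_carnot = 4.5

4.5


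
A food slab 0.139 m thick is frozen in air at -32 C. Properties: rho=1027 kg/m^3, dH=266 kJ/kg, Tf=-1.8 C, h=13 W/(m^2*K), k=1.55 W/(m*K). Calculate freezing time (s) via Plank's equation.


dT = -1.8 - (-32) = 30.2 K
term1 = a/(2h) = 0.139/(2*13) = 0.005346153846
term2 = a^2/(8k) = 0.139^2/(8*1.55) = 0.001558145161
t = rho*dH*1000/dT * (term1 + term2)
t = 1027*266*1000/30.2 * (0.005346153846 + 0.001558145161)
t = 62455 s

62455


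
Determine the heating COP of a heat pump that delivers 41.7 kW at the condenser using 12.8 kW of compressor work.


COP_hp = Q_cond / W
COP_hp = 41.7 / 12.8
COP_hp = 3.258

3.258


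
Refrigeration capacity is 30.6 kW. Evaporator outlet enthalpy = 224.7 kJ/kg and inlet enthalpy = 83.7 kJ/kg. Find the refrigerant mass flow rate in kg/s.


dh = 224.7 - 83.7 = 141.0 kJ/kg
m_dot = Q / dh = 30.6 / 141.0 = 0.217 kg/s

0.217


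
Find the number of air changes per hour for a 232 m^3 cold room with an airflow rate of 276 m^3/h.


ACH = flow / volume
ACH = 276 / 232
ACH = 1.19

1.19


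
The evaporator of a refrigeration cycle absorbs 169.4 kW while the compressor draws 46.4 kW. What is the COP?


COP = Q_evap / W
COP = 169.4 / 46.4
COP = 3.651

3.651


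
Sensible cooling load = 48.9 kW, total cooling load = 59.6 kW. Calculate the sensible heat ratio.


SHR = Q_sensible / Q_total
SHR = 48.9 / 59.6
SHR = 0.82

0.82


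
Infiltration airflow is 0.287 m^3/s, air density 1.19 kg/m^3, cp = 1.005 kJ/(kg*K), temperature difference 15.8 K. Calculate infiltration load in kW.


Q = V_dot * rho * cp * dT
Q = 0.287 * 1.19 * 1.005 * 15.8
Q = 5.423 kW

5.423


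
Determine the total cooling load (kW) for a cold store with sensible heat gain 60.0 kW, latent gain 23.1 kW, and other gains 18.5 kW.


Q_total = Q_s + Q_l + Q_misc
Q_total = 60.0 + 23.1 + 18.5
Q_total = 101.6 kW

101.6


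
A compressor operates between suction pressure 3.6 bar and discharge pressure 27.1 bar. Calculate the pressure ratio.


PR = P_high / P_low
PR = 27.1 / 3.6
PR = 7.528

7.528


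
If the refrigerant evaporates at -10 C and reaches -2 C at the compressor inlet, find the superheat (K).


Superheat = T_suction - T_evap
Superheat = -2 - (-10)
Superheat = 8 K

8


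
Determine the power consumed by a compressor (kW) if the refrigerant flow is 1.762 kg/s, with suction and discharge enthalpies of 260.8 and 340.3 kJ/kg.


dh = 340.3 - 260.8 = 79.5 kJ/kg
W = m_dot * dh = 1.762 * 79.5 = 140.08 kW

140.08


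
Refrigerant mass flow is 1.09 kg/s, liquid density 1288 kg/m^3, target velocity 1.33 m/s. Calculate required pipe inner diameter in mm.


A = m_dot / (rho * v) = 1.09 / (1288 * 1.33) = 0.0006362957082 m^2
d = sqrt(4*A/pi) * 1000
d = 28.5 mm

28.5


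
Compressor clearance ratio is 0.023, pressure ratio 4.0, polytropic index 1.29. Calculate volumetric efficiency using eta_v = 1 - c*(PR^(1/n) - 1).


PR^(1/n) = 4.0^(1/1.29) = 2.92895819
eta_v = 1 - 0.023 * (2.92895819 - 1)
eta_v = 0.9556

0.9556


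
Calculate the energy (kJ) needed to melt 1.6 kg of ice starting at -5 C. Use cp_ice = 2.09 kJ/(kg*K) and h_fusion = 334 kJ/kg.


Sensible heat = cp * dT = 2.09 * 5 = 10.45 kJ/kg
Total per kg = 10.45 + 334 = 344.45 kJ/kg
Q = m * total = 1.6 * 344.45
Q = 551.1 kJ

551.1


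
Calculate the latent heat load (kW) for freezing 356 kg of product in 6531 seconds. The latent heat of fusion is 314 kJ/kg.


Q_lat = m * h_fg / t
Q_lat = 356 * 314 / 6531
Q_lat = 17.12 kW

17.12


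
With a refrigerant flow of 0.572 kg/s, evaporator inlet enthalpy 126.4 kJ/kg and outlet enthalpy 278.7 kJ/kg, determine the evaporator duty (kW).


dh = 278.7 - 126.4 = 152.3 kJ/kg
Q_evap = m_dot * dh = 0.572 * 152.3
Q_evap = 87.12 kW

87.12


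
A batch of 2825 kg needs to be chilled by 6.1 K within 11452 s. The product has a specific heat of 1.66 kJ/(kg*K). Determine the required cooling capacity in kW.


Q = m * cp * dT / t
Q = 2825 * 1.66 * 6.1 / 11452
Q = 2.498 kW

2.498


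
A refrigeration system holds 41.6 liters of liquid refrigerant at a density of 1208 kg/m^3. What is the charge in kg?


Charge = V * rho / 1000
Charge = 41.6 * 1208 / 1000
Charge = 50.25 kg

50.25


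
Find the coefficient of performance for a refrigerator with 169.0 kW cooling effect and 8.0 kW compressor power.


COP = Q_evap / W
COP = 169.0 / 8.0
COP = 21.125

21.125


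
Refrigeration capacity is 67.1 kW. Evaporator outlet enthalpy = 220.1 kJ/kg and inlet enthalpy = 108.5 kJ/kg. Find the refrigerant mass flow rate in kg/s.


dh = 220.1 - 108.5 = 111.6 kJ/kg
m_dot = Q / dh = 67.1 / 111.6 = 0.6013 kg/s

0.6013


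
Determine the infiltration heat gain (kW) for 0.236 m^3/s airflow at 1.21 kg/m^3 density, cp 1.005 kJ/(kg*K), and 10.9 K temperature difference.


Q = V_dot * rho * cp * dT
Q = 0.236 * 1.21 * 1.005 * 10.9
Q = 3.128 kW

3.128


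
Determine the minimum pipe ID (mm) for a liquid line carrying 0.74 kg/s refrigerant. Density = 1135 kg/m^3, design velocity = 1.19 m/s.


A = m_dot / (rho * v) = 0.74 / (1135 * 1.19) = 0.000547884352 m^2
d = sqrt(4*A/pi) * 1000
d = 26.4 mm

26.4


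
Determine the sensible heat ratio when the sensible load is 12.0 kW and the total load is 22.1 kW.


SHR = Q_sensible / Q_total
SHR = 12.0 / 22.1
SHR = 0.543

0.543


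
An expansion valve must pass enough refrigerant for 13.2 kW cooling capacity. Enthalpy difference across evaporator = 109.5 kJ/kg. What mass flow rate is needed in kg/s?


m_dot = Q / dh
m_dot = 13.2 / 109.5
m_dot = 0.1205 kg/s

0.1205


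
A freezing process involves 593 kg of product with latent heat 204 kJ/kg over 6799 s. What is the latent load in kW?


Q_lat = m * h_fg / t
Q_lat = 593 * 204 / 6799
Q_lat = 17.79 kW

17.79


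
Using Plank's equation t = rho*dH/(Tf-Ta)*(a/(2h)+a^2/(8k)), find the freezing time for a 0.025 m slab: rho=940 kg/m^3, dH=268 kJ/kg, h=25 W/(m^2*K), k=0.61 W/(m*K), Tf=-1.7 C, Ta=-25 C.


dT = -1.7 - (-25) = 23.3 K
term1 = a/(2h) = 0.025/(2*25) = 0.0005
term2 = a^2/(8k) = 0.025^2/(8*0.61) = 0.0001280737705
t = rho*dH*1000/dT * (term1 + term2)
t = 940*268*1000/23.3 * (0.0005 + 0.0001280737705)
t = 6791 s

6791


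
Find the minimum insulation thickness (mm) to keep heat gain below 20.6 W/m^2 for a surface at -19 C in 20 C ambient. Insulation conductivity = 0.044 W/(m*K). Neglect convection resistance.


dT = 20 - (-19) = 39 K
thickness = k * dT / q_max * 1000
thickness = 0.044 * 39 / 20.6 * 1000
thickness = 83.3 mm

83.3


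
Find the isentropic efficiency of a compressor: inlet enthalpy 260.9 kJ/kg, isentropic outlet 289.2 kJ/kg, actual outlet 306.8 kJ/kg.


dh_ideal = 289.2 - 260.9 = 28.3 kJ/kg
dh_actual = 306.8 - 260.9 = 45.9 kJ/kg
eta_s = dh_ideal / dh_actual = 28.3 / 45.9
eta_s = 0.6166

0.6166


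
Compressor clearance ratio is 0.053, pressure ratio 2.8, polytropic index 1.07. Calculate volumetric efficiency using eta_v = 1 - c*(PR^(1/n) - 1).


PR^(1/n) = 2.8^(1/1.07) = 2.61760856
eta_v = 1 - 0.053 * (2.61760856 - 1)
eta_v = 0.9143

0.9143


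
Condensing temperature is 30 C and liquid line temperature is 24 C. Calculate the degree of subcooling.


Subcooling = T_cond - T_liquid
Subcooling = 30 - 24
Subcooling = 6 K

6


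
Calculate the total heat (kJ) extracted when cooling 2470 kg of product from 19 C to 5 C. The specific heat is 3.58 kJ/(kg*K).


dT = 19 - (5) = 14 K
Q = m * cp * dT = 2470 * 3.58 * 14
Q = 123796 kJ

123796


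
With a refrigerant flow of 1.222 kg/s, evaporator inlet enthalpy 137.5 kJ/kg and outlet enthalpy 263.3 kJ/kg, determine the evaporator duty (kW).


dh = 263.3 - 137.5 = 125.8 kJ/kg
Q_evap = m_dot * dh = 1.222 * 125.8
Q_evap = 153.73 kW

153.73


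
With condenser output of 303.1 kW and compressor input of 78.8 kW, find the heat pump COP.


COP_hp = Q_cond / W
COP_hp = 303.1 / 78.8
COP_hp = 3.846

3.846


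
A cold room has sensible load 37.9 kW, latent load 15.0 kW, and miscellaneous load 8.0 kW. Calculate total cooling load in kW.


Q_total = Q_s + Q_l + Q_misc
Q_total = 37.9 + 15.0 + 8.0
Q_total = 60.9 kW

60.9


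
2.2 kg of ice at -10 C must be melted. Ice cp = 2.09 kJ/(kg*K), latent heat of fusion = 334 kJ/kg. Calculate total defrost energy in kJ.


Sensible heat = cp * dT = 2.09 * 10 = 20.9 kJ/kg
Total per kg = 20.9 + 334 = 354.9 kJ/kg
Q = m * total = 2.2 * 354.9
Q = 780.8 kJ

780.8


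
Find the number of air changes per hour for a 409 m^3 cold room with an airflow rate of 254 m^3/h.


ACH = flow / volume
ACH = 254 / 409
ACH = 0.621

0.621


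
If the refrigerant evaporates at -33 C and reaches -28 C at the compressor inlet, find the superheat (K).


Superheat = T_suction - T_evap
Superheat = -28 - (-33)
Superheat = 5 K

5


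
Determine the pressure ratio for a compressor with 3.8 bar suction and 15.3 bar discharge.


PR = P_high / P_low
PR = 15.3 / 3.8
PR = 4.026

4.026


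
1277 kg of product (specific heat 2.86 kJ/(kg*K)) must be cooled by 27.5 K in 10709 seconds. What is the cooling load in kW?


Q = m * cp * dT / t
Q = 1277 * 2.86 * 27.5 / 10709
Q = 9.379 kW

9.379


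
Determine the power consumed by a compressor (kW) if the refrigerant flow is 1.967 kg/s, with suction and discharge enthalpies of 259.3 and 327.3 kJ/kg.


dh = 327.3 - 259.3 = 68.0 kJ/kg
W = m_dot * dh = 1.967 * 68.0 = 133.76 kW

133.76


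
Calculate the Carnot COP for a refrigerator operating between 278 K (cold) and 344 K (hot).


dT = 344 - 278 = 66 K
COP_carnot = T_cold / dT = 278 / 66
COP_carnot = 4.212

4.212


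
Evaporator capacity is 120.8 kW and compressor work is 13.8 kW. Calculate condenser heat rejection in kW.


Q_cond = Q_evap + W
Q_cond = 120.8 + 13.8
Q_cond = 134.6 kW

134.6


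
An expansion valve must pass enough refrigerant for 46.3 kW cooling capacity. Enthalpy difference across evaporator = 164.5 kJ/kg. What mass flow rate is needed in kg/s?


m_dot = Q / dh
m_dot = 46.3 / 164.5
m_dot = 0.2815 kg/s

0.2815


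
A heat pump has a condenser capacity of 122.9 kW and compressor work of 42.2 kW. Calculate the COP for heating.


COP_hp = Q_cond / W
COP_hp = 122.9 / 42.2
COP_hp = 2.912

2.912


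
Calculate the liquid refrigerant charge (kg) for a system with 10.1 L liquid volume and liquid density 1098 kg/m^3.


Charge = V * rho / 1000
Charge = 10.1 * 1098 / 1000
Charge = 11.09 kg

11.09


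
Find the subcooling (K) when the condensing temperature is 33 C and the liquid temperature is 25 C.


Subcooling = T_cond - T_liquid
Subcooling = 33 - 25
Subcooling = 8 K

8


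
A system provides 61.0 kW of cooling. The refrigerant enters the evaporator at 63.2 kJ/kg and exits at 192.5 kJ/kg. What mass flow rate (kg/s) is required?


dh = 192.5 - 63.2 = 129.3 kJ/kg
m_dot = Q / dh = 61.0 / 129.3 = 0.4718 kg/s

0.4718


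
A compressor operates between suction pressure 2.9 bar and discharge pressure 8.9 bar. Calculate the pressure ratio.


PR = P_high / P_low
PR = 8.9 / 2.9
PR = 3.069

3.069


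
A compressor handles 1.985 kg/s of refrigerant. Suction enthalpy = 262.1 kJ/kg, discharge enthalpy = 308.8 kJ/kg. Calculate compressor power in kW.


dh = 308.8 - 262.1 = 46.7 kJ/kg
W = m_dot * dh = 1.985 * 46.7 = 92.7 kW

92.7


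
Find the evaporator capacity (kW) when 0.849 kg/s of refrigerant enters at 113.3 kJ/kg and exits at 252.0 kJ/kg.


dh = 252.0 - 113.3 = 138.7 kJ/kg
Q_evap = m_dot * dh = 0.849 * 138.7
Q_evap = 117.76 kW

117.76


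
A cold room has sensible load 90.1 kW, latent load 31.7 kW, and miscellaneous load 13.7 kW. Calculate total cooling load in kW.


Q_total = Q_s + Q_l + Q_misc
Q_total = 90.1 + 31.7 + 13.7
Q_total = 135.5 kW

135.5


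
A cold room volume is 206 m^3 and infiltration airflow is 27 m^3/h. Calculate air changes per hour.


ACH = flow / volume
ACH = 27 / 206
ACH = 0.131

0.131


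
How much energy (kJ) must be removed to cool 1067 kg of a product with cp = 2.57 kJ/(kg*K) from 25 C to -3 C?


dT = 25 - (-3) = 28 K
Q = m * cp * dT = 1067 * 2.57 * 28
Q = 76781 kJ

76781


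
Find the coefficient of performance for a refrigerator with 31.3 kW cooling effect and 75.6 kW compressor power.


COP = Q_evap / W
COP = 31.3 / 75.6
COP = 0.414

0.414


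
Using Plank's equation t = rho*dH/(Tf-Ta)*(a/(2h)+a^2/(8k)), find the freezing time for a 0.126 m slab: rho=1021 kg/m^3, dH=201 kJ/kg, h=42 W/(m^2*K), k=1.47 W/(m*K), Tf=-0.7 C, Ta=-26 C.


dT = -0.7 - (-26) = 25.3 K
term1 = a/(2h) = 0.126/(2*42) = 0.0015
term2 = a^2/(8k) = 0.126^2/(8*1.47) = 0.00135
t = rho*dH*1000/dT * (term1 + term2)
t = 1021*201*1000/25.3 * (0.0015 + 0.00135)
t = 23118 s

23118


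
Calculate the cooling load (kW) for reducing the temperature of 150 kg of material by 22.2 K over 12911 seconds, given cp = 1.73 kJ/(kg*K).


Q = m * cp * dT / t
Q = 150 * 1.73 * 22.2 / 12911
Q = 0.446 kW

0.446


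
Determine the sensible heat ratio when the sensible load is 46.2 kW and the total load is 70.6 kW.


SHR = Q_sensible / Q_total
SHR = 46.2 / 70.6
SHR = 0.654

0.654


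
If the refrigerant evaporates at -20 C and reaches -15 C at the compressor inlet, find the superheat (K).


Superheat = T_suction - T_evap
Superheat = -15 - (-20)
Superheat = 5 K

5


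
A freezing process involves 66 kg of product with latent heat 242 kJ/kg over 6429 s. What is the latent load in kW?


Q_lat = m * h_fg / t
Q_lat = 66 * 242 / 6429
Q_lat = 2.48 kW

2.48


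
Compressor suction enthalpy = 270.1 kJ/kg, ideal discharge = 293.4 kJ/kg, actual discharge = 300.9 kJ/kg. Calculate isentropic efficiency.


dh_ideal = 293.4 - 270.1 = 23.3 kJ/kg
dh_actual = 300.9 - 270.1 = 30.8 kJ/kg
eta_s = dh_ideal / dh_actual = 23.3 / 30.8
eta_s = 0.7565

0.7565


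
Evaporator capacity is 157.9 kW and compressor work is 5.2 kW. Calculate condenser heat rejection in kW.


Q_cond = Q_evap + W
Q_cond = 157.9 + 5.2
Q_cond = 163.1 kW

163.1


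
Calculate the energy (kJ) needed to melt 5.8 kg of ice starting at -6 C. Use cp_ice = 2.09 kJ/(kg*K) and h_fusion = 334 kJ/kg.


Sensible heat = cp * dT = 2.09 * 6 = 12.54 kJ/kg
Total per kg = 12.54 + 334 = 346.54 kJ/kg
Q = m * total = 5.8 * 346.54
Q = 2009.9 kJ

2009.9


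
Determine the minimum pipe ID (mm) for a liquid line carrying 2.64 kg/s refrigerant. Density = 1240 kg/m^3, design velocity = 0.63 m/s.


A = m_dot / (rho * v) = 2.64 / (1240 * 0.63) = 0.003379416283 m^2
d = sqrt(4*A/pi) * 1000
d = 65.6 mm

65.6


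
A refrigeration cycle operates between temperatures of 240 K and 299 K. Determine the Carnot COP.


dT = 299 - 240 = 59 K
COP_carnot = T_cold / dT = 240 / 59
COP_carnot = 4.068

4.068


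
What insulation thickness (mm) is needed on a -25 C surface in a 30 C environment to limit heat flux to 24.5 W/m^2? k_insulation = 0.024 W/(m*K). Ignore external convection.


dT = 30 - (-25) = 55 K
thickness = k * dT / q_max * 1000
thickness = 0.024 * 55 / 24.5 * 1000
thickness = 53.9 mm

53.9


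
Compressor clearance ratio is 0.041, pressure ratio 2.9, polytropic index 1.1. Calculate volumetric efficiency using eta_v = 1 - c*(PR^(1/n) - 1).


PR^(1/n) = 2.9^(1/1.1) = 2.63246021
eta_v = 1 - 0.041 * (2.63246021 - 1)
eta_v = 0.9331

0.9331


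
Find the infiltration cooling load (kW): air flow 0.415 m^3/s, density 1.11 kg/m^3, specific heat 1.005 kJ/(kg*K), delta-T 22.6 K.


Q = V_dot * rho * cp * dT
Q = 0.415 * 1.11 * 1.005 * 22.6
Q = 10.463 kW

10.463


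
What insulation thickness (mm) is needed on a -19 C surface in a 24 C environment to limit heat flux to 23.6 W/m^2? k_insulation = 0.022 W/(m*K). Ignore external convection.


dT = 24 - (-19) = 43 K
thickness = k * dT / q_max * 1000
thickness = 0.022 * 43 / 23.6 * 1000
thickness = 40.1 mm

40.1


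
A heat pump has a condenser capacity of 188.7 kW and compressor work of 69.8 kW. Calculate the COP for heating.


COP_hp = Q_cond / W
COP_hp = 188.7 / 69.8
COP_hp = 2.703

2.703


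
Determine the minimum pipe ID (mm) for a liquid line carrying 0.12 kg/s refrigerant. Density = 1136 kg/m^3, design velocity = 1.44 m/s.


A = m_dot / (rho * v) = 0.12 / (1136 * 1.44) = 0.00007335680751 m^2
d = sqrt(4*A/pi) * 1000
d = 9.7 mm

9.7


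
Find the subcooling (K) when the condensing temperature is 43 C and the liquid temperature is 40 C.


Subcooling = T_cond - T_liquid
Subcooling = 43 - 40
Subcooling = 3 K

3


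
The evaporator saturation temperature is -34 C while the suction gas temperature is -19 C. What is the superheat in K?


Superheat = T_suction - T_evap
Superheat = -19 - (-34)
Superheat = 15 K

15


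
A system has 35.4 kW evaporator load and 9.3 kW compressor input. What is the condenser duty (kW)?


Q_cond = Q_evap + W
Q_cond = 35.4 + 9.3
Q_cond = 44.7 kW

44.7


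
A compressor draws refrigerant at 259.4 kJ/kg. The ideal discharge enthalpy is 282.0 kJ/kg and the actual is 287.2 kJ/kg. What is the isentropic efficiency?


dh_ideal = 282.0 - 259.4 = 22.6 kJ/kg
dh_actual = 287.2 - 259.4 = 27.8 kJ/kg
eta_s = dh_ideal / dh_actual = 22.6 / 27.8
eta_s = 0.8129

0.8129


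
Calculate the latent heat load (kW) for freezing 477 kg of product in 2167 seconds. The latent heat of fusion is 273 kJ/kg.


Q_lat = m * h_fg / t
Q_lat = 477 * 273 / 2167
Q_lat = 60.09 kW

60.09


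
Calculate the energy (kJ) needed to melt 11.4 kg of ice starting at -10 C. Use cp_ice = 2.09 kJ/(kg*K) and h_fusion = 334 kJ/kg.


Sensible heat = cp * dT = 2.09 * 10 = 20.9 kJ/kg
Total per kg = 20.9 + 334 = 354.9 kJ/kg
Q = m * total = 11.4 * 354.9
Q = 4045.9 kJ

4045.9


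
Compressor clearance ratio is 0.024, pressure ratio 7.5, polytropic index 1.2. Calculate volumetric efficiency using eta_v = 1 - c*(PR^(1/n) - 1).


PR^(1/n) = 7.5^(1/1.2) = 5.36065329
eta_v = 1 - 0.024 * (5.36065329 - 1)
eta_v = 0.8953

0.8953


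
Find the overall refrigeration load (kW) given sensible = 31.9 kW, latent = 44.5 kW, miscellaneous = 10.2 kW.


Q_total = Q_s + Q_l + Q_misc
Q_total = 31.9 + 44.5 + 10.2
Q_total = 86.6 kW

86.6


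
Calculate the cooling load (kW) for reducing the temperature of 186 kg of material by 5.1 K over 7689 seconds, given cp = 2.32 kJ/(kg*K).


Q = m * cp * dT / t
Q = 186 * 2.32 * 5.1 / 7689
Q = 0.286 kW

0.286


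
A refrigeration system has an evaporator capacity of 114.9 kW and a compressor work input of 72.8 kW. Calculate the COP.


COP = Q_evap / W
COP = 114.9 / 72.8
COP = 1.578

1.578


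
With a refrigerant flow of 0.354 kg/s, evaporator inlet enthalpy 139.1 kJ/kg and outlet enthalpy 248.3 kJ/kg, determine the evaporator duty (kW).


dh = 248.3 - 139.1 = 109.2 kJ/kg
Q_evap = m_dot * dh = 0.354 * 109.2
Q_evap = 38.66 kW

38.66


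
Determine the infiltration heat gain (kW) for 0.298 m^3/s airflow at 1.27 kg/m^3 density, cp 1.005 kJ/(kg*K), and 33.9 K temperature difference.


Q = V_dot * rho * cp * dT
Q = 0.298 * 1.27 * 1.005 * 33.9
Q = 12.894 kW

12.894


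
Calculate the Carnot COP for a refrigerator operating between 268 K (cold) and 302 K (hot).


dT = 302 - 268 = 34 K
COP_carnot = T_cold / dT = 268 / 34
COP_carnot = 7.882

7.882


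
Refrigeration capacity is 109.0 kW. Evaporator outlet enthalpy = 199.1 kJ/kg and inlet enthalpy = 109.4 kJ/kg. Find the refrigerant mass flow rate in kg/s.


dh = 199.1 - 109.4 = 89.7 kJ/kg
m_dot = Q / dh = 109.0 / 89.7 = 1.2152 kg/s

1.2152


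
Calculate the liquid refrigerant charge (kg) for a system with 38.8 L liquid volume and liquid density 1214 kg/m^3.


Charge = V * rho / 1000
Charge = 38.8 * 1214 / 1000
Charge = 47.1 kg

47.1


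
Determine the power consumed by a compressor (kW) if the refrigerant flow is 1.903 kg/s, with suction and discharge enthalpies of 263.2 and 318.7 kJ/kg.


dh = 318.7 - 263.2 = 55.5 kJ/kg
W = m_dot * dh = 1.903 * 55.5 = 105.62 kW

105.62


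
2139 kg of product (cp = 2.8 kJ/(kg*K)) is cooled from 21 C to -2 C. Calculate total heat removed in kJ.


dT = 21 - (-2) = 23 K
Q = m * cp * dT = 2139 * 2.8 * 23
Q = 137752 kJ

137752


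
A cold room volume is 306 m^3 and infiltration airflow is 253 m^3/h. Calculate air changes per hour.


ACH = flow / volume
ACH = 253 / 306
ACH = 0.827

0.827


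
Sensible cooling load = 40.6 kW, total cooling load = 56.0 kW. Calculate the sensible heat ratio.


SHR = Q_sensible / Q_total
SHR = 40.6 / 56.0
SHR = 0.725

0.725


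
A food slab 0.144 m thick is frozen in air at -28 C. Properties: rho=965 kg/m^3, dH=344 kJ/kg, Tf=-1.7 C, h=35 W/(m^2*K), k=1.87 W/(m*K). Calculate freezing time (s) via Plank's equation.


dT = -1.7 - (-28) = 26.3 K
term1 = a/(2h) = 0.144/(2*35) = 0.002057142857
term2 = a^2/(8k) = 0.144^2/(8*1.87) = 0.001386096257
t = rho*dH*1000/dT * (term1 + term2)
t = 965*344*1000/26.3 * (0.002057142857 + 0.001386096257)
t = 43461 s

43461


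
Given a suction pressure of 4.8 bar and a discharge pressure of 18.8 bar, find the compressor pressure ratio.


PR = P_high / P_low
PR = 18.8 / 4.8
PR = 3.917

3.917


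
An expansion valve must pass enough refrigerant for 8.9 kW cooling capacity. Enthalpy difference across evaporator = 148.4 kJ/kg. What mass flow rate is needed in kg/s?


m_dot = Q / dh
m_dot = 8.9 / 148.4
m_dot = 0.06 kg/s

0.06


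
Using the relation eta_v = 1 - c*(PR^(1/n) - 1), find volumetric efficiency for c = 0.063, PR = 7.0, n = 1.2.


PR^(1/n) = 7.0^(1/1.2) = 5.06114018
eta_v = 1 - 0.063 * (5.06114018 - 1)
eta_v = 0.7441

0.7441


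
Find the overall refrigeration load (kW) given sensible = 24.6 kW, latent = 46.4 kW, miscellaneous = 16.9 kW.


Q_total = Q_s + Q_l + Q_misc
Q_total = 24.6 + 46.4 + 16.9
Q_total = 87.9 kW

87.9


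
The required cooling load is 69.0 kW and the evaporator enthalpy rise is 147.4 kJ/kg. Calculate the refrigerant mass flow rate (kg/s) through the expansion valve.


m_dot = Q / dh
m_dot = 69.0 / 147.4
m_dot = 0.4681 kg/s

0.4681


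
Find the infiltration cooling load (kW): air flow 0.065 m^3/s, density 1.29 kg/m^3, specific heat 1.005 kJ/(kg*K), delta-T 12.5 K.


Q = V_dot * rho * cp * dT
Q = 0.065 * 1.29 * 1.005 * 12.5
Q = 1.053 kW

1.053


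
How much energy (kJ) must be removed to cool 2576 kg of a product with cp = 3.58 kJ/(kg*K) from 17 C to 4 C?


dT = 17 - (4) = 13 K
Q = m * cp * dT = 2576 * 3.58 * 13
Q = 119887 kJ

119887


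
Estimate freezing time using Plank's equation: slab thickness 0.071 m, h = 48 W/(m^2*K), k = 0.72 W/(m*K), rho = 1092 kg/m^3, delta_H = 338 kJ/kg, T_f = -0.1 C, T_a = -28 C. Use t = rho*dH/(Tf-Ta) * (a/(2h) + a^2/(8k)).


dT = -0.1 - (-28) = 27.9 K
term1 = a/(2h) = 0.071/(2*48) = 0.0007395833333
term2 = a^2/(8k) = 0.071^2/(8*0.72) = 0.0008751736111
t = rho*dH*1000/dT * (term1 + term2)
t = 1092*338*1000/27.9 * (0.0007395833333 + 0.0008751736111)
t = 21362 s

21362


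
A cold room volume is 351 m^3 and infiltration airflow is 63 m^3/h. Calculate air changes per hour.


ACH = flow / volume
ACH = 63 / 351
ACH = 0.179

0.179


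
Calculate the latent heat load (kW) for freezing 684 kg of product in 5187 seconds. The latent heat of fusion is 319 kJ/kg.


Q_lat = m * h_fg / t
Q_lat = 684 * 319 / 5187
Q_lat = 42.07 kW

42.07


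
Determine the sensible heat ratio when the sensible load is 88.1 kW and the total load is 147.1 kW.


SHR = Q_sensible / Q_total
SHR = 88.1 / 147.1
SHR = 0.599

0.599


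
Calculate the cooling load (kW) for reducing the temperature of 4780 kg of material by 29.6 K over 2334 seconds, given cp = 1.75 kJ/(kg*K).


Q = m * cp * dT / t
Q = 4780 * 1.75 * 29.6 / 2334
Q = 106.086 kW

106.086


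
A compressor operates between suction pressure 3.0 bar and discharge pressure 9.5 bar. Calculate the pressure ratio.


PR = P_high / P_low
PR = 9.5 / 3.0
PR = 3.167

3.167


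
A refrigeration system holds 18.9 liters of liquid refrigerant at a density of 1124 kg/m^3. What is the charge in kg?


Charge = V * rho / 1000
Charge = 18.9 * 1124 / 1000
Charge = 21.24 kg

21.24


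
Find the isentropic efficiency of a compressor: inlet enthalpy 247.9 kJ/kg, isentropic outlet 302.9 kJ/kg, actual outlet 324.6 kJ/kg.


dh_ideal = 302.9 - 247.9 = 55.0 kJ/kg
dh_actual = 324.6 - 247.9 = 76.7 kJ/kg
eta_s = dh_ideal / dh_actual = 55.0 / 76.7
eta_s = 0.7171

0.7171


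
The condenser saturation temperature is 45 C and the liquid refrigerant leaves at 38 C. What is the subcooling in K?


Subcooling = T_cond - T_liquid
Subcooling = 45 - 38
Subcooling = 7 K

7


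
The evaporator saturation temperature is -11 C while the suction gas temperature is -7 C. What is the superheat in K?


Superheat = T_suction - T_evap
Superheat = -7 - (-11)
Superheat = 4 K

4


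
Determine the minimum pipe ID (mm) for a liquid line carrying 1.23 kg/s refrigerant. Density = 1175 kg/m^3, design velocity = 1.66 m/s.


A = m_dot / (rho * v) = 1.23 / (1175 * 1.66) = 0.0006306075365 m^2
d = sqrt(4*A/pi) * 1000
d = 28.3 mm

28.3


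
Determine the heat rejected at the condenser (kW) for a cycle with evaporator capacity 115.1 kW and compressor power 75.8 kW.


Q_cond = Q_evap + W
Q_cond = 115.1 + 75.8
Q_cond = 190.9 kW

190.9


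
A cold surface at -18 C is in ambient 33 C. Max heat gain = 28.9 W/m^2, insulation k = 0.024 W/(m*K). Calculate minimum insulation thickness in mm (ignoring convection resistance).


dT = 33 - (-18) = 51 K
thickness = k * dT / q_max * 1000
thickness = 0.024 * 51 / 28.9 * 1000
thickness = 42.4 mm

42.4


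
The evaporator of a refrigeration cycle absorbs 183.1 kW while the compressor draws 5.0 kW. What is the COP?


COP = Q_evap / W
COP = 183.1 / 5.0
COP = 36.62

36.62


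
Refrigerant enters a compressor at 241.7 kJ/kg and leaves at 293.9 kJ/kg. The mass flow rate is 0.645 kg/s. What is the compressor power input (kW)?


dh = 293.9 - 241.7 = 52.2 kJ/kg
W = m_dot * dh = 0.645 * 52.2 = 33.67 kW

33.67


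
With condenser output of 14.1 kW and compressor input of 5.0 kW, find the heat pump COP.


COP_hp = Q_cond / W
COP_hp = 14.1 / 5.0
COP_hp = 2.82

2.82


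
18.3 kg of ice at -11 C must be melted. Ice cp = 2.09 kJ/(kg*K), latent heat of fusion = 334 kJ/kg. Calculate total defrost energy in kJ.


Sensible heat = cp * dT = 2.09 * 11 = 22.99 kJ/kg
Total per kg = 22.99 + 334 = 356.99 kJ/kg
Q = m * total = 18.3 * 356.99
Q = 6532.9 kJ

6532.9


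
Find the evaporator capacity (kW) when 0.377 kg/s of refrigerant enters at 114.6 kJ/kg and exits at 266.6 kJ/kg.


dh = 266.6 - 114.6 = 152.0 kJ/kg
Q_evap = m_dot * dh = 0.377 * 152.0
Q_evap = 57.3 kW

57.3


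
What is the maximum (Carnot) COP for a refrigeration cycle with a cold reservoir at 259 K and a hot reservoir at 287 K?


dT = 287 - 259 = 28 K
COP_carnot = T_cold / dT = 259 / 28
COP_carnot = 9.25

9.25


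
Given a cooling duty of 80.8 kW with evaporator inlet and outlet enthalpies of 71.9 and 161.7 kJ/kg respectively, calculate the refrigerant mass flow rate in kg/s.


dh = 161.7 - 71.9 = 89.8 kJ/kg
m_dot = Q / dh = 80.8 / 89.8 = 0.8998 kg/s

0.8998


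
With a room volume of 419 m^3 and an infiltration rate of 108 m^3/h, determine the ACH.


ACH = flow / volume
ACH = 108 / 419
ACH = 0.258

0.258


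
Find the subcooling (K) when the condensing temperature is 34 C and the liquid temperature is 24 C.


Subcooling = T_cond - T_liquid
Subcooling = 34 - 24
Subcooling = 10 K

10


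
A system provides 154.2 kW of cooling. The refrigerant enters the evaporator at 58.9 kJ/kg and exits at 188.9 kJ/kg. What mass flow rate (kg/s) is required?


dh = 188.9 - 58.9 = 130.0 kJ/kg
m_dot = Q / dh = 154.2 / 130.0 = 1.1862 kg/s

1.1862


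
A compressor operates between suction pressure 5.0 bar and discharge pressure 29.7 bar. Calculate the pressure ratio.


PR = P_high / P_low
PR = 29.7 / 5.0
PR = 5.94

5.94


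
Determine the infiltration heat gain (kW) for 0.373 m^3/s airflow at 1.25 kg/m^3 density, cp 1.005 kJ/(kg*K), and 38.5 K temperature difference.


Q = V_dot * rho * cp * dT
Q = 0.373 * 1.25 * 1.005 * 38.5
Q = 18.04 kW

18.04


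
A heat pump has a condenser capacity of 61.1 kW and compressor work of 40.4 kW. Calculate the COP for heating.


COP_hp = Q_cond / W
COP_hp = 61.1 / 40.4
COP_hp = 1.512

1.512


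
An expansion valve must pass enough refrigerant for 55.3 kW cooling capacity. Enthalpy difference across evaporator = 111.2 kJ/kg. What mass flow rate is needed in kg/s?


m_dot = Q / dh
m_dot = 55.3 / 111.2
m_dot = 0.4973 kg/s

0.4973


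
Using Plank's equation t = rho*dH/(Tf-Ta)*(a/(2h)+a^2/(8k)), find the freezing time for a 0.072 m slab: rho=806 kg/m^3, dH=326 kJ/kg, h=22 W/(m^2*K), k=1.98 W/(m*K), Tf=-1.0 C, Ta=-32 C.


dT = -1.0 - (-32) = 31.0 K
term1 = a/(2h) = 0.072/(2*22) = 0.001636363636
term2 = a^2/(8k) = 0.072^2/(8*1.98) = 0.0003272727273
t = rho*dH*1000/dT * (term1 + term2)
t = 806*326*1000/31.0 * (0.001636363636 + 0.0003272727273)
t = 16644 s

16644


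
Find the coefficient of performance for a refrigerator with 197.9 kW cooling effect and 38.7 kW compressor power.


COP = Q_evap / W
COP = 197.9 / 38.7
COP = 5.114

5.114


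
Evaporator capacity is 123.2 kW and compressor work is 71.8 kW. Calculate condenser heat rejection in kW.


Q_cond = Q_evap + W
Q_cond = 123.2 + 71.8
Q_cond = 195.0 kW

195.0


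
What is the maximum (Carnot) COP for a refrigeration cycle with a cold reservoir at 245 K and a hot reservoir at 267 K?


dT = 267 - 245 = 22 K
COP_carnot = T_cold / dT = 245 / 22
COP_carnot = 11.136

11.136


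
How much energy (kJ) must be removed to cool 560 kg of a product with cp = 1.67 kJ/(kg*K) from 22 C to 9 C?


dT = 22 - (9) = 13 K
Q = m * cp * dT = 560 * 1.67 * 13
Q = 12158 kJ

12158


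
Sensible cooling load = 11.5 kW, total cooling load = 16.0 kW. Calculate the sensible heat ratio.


SHR = Q_sensible / Q_total
SHR = 11.5 / 16.0
SHR = 0.719

0.719


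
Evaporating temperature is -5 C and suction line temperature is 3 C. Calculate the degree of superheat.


Superheat = T_suction - T_evap
Superheat = 3 - (-5)
Superheat = 8 K

8


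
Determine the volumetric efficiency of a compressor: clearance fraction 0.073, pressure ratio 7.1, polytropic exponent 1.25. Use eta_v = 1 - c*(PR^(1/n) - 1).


PR^(1/n) = 7.1^(1/1.25) = 4.79740826
eta_v = 1 - 0.073 * (4.79740826 - 1)
eta_v = 0.7228

0.7228


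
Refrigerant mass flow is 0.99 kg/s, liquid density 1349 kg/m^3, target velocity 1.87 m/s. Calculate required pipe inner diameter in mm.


A = m_dot / (rho * v) = 0.99 / (1349 * 1.87) = 0.0003924475646 m^2
d = sqrt(4*A/pi) * 1000
d = 22.4 mm

22.4


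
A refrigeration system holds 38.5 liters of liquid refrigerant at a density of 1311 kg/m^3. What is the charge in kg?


Charge = V * rho / 1000
Charge = 38.5 * 1311 / 1000
Charge = 50.47 kg

50.47


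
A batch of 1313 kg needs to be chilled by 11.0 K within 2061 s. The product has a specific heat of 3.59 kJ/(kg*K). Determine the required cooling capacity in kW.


Q = m * cp * dT / t
Q = 1313 * 3.59 * 11.0 / 2061
Q = 25.158 kW

25.158


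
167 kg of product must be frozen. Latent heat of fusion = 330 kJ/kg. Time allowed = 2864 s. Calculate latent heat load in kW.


Q_lat = m * h_fg / t
Q_lat = 167 * 330 / 2864
Q_lat = 19.24 kW

19.24
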